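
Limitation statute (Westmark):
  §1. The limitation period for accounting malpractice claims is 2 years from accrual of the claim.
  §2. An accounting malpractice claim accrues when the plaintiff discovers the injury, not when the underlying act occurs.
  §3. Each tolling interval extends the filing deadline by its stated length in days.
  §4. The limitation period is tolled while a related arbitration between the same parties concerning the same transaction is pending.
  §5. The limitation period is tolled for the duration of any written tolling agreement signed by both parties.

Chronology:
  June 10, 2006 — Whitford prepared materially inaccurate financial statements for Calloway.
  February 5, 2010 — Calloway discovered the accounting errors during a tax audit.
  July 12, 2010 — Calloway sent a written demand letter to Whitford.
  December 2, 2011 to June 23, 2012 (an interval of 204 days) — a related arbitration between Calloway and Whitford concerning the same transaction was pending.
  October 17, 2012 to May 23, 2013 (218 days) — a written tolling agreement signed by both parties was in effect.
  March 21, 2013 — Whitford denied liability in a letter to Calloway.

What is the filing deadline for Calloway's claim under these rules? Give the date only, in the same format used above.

The claim did not accrue until Calloway discovered the injury on February 5, 2010; the June 10, 2006 act date does not start the clock under the stated rule.
The untolled deadline — 2 years after February 5, 2010 — is February 5, 2012.
Because the pending related arbitration ran from December 2, 2011 to June 23, 2012, the deadline is extended by 204 days to August 27, 2012.
The written tolling agreement from October 17, 2012 to May 23, 2013 began after the period had already run on August 27, 2012, so it has no tolling effect.
The other events in the timeline have no effect on the limitation period under the stated rules.

August 27, 2012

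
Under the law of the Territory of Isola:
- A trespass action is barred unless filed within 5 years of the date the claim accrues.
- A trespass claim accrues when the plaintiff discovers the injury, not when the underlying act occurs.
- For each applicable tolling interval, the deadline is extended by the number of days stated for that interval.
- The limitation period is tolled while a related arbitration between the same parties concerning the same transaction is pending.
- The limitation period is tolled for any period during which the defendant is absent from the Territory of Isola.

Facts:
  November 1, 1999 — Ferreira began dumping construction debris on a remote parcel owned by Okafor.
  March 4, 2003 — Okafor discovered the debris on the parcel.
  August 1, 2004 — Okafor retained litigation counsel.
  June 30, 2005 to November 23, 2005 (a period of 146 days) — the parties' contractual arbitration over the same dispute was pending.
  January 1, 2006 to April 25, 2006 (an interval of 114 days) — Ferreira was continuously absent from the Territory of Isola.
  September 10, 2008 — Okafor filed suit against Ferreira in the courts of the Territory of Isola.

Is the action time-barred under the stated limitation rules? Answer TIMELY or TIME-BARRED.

Under the discovery rule, the claim accrued on March 4, 2003, when Okafor discovered the injury — not on the November 1, 1999 date of the underlying act.
Adding the 5 years base period to March 4, 2003 gives a deadline of March 4, 2008, before any tolling.
Because the pending related arbitration ran from June 30, 2005 to November 23, 2005, the deadline is extended by 146 days to July 28, 2008.
Because the defendant's absence from the jurisdiction ran from January 1, 2006 to April 25, 2006, the deadline is extended by 114 days to November 19, 2008.
None of the other events listed affects the running of the period under the stated rules.
Okafor filed on September 10, 2008, before the November 19, 2008 deadline, so the action is timely.

TIMELY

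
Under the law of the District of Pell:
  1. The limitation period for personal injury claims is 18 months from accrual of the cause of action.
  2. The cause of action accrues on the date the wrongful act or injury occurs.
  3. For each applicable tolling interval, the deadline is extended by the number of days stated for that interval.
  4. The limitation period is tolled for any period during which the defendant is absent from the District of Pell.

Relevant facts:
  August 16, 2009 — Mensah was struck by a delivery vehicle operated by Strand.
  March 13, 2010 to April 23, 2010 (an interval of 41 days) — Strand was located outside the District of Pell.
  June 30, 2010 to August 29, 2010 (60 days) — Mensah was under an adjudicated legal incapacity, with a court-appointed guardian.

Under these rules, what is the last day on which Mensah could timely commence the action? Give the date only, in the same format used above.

The limitation period began to run on August 16, 2009.
18 months from August 16, 2009 is February 16, 2011.
Because the defendant's absence from the jurisdiction ran from March 13, 2010 to April 23, 2010, the deadline is extended by 41 days to March 29, 2011.
The plaintiff's legal incapacity from June 30, 2010 to August 29, 2010 does not toll the period, because no stated rule makes the plaintiff's incapacity a tolling event.

March 29, 2011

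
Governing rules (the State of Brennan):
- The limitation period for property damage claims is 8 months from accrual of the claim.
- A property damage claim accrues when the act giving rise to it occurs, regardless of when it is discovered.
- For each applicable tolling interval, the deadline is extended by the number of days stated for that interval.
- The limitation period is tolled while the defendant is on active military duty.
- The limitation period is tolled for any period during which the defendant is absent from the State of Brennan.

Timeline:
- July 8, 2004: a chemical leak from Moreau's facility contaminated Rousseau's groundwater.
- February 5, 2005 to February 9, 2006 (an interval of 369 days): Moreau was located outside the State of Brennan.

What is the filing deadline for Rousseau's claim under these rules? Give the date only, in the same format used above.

March 12, 2006

The limitation period began to run on July 8, 2004.
Adding the 8 months base period to July 8, 2004 gives a deadline of March 8, 2005, before any tolling.
Because the defendant's absence from the jurisdiction ran from February 5, 2005 to February 9, 2006, the deadline is extended by 369 days to March 12, 2006.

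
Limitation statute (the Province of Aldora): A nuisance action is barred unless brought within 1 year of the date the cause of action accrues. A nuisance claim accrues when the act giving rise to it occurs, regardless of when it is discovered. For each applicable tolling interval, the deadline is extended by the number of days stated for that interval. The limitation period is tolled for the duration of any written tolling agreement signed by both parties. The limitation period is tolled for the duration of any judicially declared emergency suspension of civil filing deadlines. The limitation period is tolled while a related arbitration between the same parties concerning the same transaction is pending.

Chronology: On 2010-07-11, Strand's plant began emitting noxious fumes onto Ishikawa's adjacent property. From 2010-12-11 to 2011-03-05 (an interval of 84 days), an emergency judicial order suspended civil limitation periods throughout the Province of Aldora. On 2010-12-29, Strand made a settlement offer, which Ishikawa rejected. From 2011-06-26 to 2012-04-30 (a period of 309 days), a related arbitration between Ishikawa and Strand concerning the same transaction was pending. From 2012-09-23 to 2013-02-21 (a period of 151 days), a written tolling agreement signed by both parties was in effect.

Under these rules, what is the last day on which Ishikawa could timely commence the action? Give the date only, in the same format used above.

2012-08-07

The cause of action accrued on 2010-07-11, the date of the act.
Adding the 1 year base period to 2010-07-11 gives a deadline of 2011-07-11, before any tolling.
The emergency suspension of filing deadlines from 2010-12-11 to 2011-03-05 tolled the period for 84 days, extending the deadline to 2011-10-03.
Because the pending related arbitration ran from 2011-06-26 to 2012-04-30, the deadline is extended by 309 days to 2012-08-07.
The written tolling agreement starting 2012-09-23 came too late — the period had run on 2012-08-07 — and so does not extend the deadline.
None of the other events listed affects the running of the period under the stated rules.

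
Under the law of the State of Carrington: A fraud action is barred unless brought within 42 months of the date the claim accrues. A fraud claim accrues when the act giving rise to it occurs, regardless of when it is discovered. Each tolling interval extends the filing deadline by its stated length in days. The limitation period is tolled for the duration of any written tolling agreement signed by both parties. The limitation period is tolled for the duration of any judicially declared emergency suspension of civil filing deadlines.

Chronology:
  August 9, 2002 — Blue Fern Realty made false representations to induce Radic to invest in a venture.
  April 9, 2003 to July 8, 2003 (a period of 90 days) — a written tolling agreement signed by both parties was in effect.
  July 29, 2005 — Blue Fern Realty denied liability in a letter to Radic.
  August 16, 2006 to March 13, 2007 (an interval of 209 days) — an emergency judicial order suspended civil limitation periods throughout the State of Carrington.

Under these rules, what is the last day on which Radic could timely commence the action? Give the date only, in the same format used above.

May 10, 2006

The claim accrued on August 9, 2002, when the wrongful act occurred.
The untolled deadline — 42 months after August 9, 2002 — is February 9, 2006.
Because the written tolling agreement ran from April 9, 2003 to July 8, 2003, the deadline is extended by 90 days to May 10, 2006.
The emergency suspension of filing deadlines from August 16, 2006 to March 13, 2007 began after the period had already run on May 10, 2006, so it has no tolling effect.
None of the other events listed affects the running of the period under the stated rules.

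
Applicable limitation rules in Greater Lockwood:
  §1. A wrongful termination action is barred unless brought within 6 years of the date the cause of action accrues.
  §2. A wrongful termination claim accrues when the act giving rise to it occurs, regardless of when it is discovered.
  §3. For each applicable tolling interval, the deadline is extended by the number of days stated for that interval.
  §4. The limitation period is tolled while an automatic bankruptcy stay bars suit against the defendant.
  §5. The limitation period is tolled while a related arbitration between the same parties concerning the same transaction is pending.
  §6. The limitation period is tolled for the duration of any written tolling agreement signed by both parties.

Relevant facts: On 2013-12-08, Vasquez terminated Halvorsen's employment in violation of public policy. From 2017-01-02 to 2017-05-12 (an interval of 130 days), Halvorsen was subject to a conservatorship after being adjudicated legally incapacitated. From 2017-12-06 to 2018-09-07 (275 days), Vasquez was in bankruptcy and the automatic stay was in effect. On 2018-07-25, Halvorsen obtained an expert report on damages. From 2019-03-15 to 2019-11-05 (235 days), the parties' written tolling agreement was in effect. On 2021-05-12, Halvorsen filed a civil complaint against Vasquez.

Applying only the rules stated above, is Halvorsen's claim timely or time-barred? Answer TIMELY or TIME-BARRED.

The cause of action accrued on 2013-12-08, the date of the act.
6 years from 2013-12-08 is 2019-12-08.
The automatic bankruptcy stay from 2017-12-06 to 2018-09-07 tolled the period for 275 days, extending the deadline to 2020-09-08.
The written tolling agreement from 2019-03-15 to 2019-11-05 tolled the period for 235 days, extending the deadline to 2021-05-01.
No stated provision tolls the period for the plaintiff's incapacity, so the interval from 2017-01-02 to 2017-05-12 has no effect on the deadline.
The other events in the timeline have no effect on the limitation period under the stated rules.
Halvorsen filed on 2021-05-12, after the 2021-05-01 deadline, so the action is time-barred.

TIME-BARRED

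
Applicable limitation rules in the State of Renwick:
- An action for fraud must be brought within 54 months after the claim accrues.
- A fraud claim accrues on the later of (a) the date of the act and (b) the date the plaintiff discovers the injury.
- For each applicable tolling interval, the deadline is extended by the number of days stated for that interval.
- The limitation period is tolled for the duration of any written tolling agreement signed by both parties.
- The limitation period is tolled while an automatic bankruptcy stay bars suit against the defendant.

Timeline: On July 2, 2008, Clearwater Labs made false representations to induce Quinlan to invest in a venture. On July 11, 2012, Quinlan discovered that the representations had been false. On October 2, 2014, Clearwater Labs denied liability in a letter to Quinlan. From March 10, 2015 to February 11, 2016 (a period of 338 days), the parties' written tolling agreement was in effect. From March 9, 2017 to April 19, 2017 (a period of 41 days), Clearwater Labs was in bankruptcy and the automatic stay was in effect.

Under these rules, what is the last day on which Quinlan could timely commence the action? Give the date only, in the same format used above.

Because discovery on July 11, 2012 post-dates the July 2, 2008 act, accrual under the later-of rule falls on July 11, 2012.
The untolled deadline — 54 months after July 11, 2012 — is January 11, 2017.
The period was tolled for 338 days by the written tolling agreement (March 10, 2015 to February 11, 2016), pushing the deadline to December 15, 2017.
The automatic bankruptcy stay from March 9, 2017 to April 19, 2017 tolled the period for 41 days, extending the deadline to January 25, 2018.
None of the other events listed affects the running of the period under the stated rules.

January 25, 2018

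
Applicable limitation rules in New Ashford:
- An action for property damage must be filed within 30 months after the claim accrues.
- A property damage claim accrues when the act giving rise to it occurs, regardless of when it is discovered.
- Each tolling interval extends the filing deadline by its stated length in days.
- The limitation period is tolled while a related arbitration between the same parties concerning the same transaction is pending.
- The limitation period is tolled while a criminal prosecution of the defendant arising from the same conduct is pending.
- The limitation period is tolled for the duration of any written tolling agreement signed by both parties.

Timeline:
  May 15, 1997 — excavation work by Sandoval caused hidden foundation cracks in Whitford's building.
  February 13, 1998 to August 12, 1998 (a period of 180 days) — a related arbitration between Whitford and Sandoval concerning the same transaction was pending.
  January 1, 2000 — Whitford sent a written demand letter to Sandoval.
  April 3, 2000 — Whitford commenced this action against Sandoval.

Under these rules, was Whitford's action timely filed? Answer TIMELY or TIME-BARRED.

The claim accrued on May 15, 1997, the date of the act.
The untolled deadline — 30 months after May 15, 1997 — is November 15, 1999.
The pending related arbitration from February 13, 1998 to August 12, 1998 tolled the period for 180 days, extending the deadline to May 13, 2000.
None of the other events listed affects the running of the period under the stated rules.
Whitford filed on April 3, 2000, before the May 13, 2000 deadline, so the action is timely.

TIMELY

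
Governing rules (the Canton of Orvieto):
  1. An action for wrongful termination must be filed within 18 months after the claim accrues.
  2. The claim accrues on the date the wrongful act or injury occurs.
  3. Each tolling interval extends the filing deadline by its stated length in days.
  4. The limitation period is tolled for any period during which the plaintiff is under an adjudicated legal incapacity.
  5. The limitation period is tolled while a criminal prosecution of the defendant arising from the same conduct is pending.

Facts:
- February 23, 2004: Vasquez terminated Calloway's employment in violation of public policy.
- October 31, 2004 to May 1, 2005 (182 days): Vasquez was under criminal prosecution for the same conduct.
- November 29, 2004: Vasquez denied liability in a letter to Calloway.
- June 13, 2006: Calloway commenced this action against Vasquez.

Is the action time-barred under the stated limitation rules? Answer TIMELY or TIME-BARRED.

The limitation period began to run on February 23, 2004.
The untolled deadline — 18 months after February 23, 2004 — is August 23, 2005.
The period was tolled for 182 days by the pending criminal prosecution (October 31, 2004 to May 1, 2005), pushing the deadline to February 21, 2006.
Nothing else in the chronology tolls or restarts the period.
Calloway filed on June 13, 2006, after the February 21, 2006 deadline, so the action is time-barred.

TIME-BARRED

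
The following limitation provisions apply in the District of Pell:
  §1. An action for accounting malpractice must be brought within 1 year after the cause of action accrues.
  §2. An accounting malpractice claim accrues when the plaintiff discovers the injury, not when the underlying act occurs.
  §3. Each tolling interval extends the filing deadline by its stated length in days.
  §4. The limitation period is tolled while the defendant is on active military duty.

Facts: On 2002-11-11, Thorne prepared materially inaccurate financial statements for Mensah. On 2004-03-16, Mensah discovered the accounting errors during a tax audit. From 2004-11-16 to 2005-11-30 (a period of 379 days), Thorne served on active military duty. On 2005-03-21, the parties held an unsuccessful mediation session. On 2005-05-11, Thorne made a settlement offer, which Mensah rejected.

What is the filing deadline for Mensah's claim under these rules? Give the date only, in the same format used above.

Accrual is tied to discovery, so the period began on 2004-03-16 rather than on 2002-11-11 when the act occurred.
The untolled deadline — 1 year after 2004-03-16 — is 2005-03-16.
Because the defendant's active military service ran from 2004-11-16 to 2005-11-30, the deadline is extended by 379 days to 2006-03-30.
Nothing else in the chronology tolls or restarts the period.

2006-03-30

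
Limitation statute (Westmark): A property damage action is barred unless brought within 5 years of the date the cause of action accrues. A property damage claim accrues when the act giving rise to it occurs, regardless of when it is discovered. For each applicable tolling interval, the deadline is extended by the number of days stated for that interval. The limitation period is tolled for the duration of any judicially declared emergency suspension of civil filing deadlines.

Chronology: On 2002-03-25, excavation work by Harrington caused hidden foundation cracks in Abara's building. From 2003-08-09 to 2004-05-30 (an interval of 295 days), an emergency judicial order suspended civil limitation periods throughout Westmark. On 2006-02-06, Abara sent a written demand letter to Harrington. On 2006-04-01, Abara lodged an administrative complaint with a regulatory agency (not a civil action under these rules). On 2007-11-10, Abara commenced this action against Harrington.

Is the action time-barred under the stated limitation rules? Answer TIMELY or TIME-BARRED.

TIMELY

The claim accrued on 2002-03-25, when the wrongful act occurred.
5 years from 2002-03-25 is 2007-03-25.
The emergency suspension of filing deadlines from 2003-08-09 to 2004-05-30 tolled the period for 295 days, extending the deadline to 2008-01-14.
The other events in the timeline have no effect on the limitation period under the stated rules.
The 2007-11-10 filing precedes the 2008-01-14 deadline; the claim is timely.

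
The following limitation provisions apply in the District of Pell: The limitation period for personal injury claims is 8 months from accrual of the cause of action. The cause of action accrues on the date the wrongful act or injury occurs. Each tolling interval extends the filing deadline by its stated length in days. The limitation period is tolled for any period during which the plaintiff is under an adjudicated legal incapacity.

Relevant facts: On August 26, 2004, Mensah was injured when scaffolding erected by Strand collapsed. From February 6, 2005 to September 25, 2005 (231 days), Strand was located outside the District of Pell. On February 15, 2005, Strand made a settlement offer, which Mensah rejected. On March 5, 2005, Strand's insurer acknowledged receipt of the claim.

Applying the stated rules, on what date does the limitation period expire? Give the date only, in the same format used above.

The claim accrued on August 26, 2004, when the wrongful act occurred.
The untolled deadline — 8 months after August 26, 2004 — is April 26, 2005.
Although the defendant's absence ran from February 6, 2005 to September 25, 2005, the stated rules do not make that a tolling event, so it is disregarded.
None of the other events listed affects the running of the period under the stated rules.

April 26, 2005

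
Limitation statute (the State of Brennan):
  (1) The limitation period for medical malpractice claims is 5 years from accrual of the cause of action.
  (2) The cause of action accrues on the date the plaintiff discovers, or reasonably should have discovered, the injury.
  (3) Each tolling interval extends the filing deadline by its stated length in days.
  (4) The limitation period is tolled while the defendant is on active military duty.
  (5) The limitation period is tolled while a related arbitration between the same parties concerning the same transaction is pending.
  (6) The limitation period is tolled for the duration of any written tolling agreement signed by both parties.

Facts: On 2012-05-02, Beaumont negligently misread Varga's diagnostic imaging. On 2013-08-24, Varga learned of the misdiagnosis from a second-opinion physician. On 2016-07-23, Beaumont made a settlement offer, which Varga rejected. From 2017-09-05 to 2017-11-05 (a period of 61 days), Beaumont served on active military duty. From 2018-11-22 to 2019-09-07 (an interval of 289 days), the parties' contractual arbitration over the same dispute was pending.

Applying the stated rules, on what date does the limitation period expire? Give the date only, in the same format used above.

2018-10-24

The claim did not accrue until Varga discovered the injury on 2013-08-24; the 2012-05-02 act date does not start the clock under the stated rule.
Adding the 5 years base period to 2013-08-24 gives a deadline of 2018-08-24, before any tolling.
Because the defendant's active military service ran from 2017-09-05 to 2017-11-05, the deadline is extended by 61 days to 2018-10-24.
The pending related arbitration starting 2018-11-22 came too late — the period had run on 2018-10-24 — and so does not extend the deadline.
The other events in the timeline have no effect on the limitation period under the stated rules.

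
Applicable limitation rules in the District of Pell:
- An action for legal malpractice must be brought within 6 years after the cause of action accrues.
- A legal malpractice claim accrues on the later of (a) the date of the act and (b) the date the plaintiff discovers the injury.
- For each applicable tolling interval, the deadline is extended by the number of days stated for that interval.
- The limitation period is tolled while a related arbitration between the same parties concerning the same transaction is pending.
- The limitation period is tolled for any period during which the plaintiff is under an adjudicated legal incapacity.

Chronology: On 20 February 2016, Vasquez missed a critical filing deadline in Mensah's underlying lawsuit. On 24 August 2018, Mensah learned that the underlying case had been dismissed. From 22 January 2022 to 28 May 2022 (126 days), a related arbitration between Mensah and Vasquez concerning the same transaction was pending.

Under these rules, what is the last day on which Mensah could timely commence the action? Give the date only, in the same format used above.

28 December 2024

Taking the later of the act (20 February 2016) and discovery (24 August 2018), the claim accrued on 24 August 2018.
The untolled deadline — 6 years after 24 August 2018 — is 24 August 2024.
The pending related arbitration from 22 January 2022 to 28 May 2022 tolled the period for 126 days, extending the deadline to 28 December 2024.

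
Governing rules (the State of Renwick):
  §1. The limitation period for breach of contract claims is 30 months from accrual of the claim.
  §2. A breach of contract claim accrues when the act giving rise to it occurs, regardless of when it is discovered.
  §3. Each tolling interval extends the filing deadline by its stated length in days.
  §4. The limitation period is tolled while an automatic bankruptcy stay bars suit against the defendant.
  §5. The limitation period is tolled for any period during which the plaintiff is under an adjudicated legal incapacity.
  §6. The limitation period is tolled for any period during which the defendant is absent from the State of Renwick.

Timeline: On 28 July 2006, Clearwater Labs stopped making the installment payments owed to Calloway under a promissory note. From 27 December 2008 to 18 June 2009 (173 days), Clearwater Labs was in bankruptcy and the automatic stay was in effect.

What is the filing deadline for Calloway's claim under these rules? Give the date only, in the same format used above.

The claim accrued on 28 July 2006, the date of the act.
30 months from 28 July 2006 is 28 January 2009.
The automatic bankruptcy stay from 27 December 2008 to 18 June 2009 tolled the period for 173 days, extending the deadline to 20 July 2009.

20 July 2009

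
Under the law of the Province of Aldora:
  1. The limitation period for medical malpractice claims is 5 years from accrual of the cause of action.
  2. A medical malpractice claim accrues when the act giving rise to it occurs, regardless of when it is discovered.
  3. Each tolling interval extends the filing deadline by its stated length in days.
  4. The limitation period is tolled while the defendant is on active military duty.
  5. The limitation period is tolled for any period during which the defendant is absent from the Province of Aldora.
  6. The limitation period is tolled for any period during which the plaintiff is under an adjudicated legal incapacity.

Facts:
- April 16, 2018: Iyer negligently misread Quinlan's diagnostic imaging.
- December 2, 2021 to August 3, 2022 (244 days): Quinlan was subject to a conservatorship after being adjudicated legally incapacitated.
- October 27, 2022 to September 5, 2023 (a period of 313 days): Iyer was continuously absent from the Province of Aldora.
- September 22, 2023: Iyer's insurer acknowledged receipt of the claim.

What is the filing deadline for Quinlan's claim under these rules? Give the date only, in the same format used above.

October 24, 2024

The claim accrued on April 16, 2018, when the wrongful act occurred.
The untolled deadline — 5 years after April 16, 2018 — is April 16, 2023.
Because the plaintiff's legal incapacity ran from December 2, 2021 to August 3, 2022, the deadline is extended by 244 days to December 16, 2023.
The defendant's absence from the jurisdiction from October 27, 2022 to September 5, 2023 tolled the period for 313 days, extending the deadline to October 24, 2024.
None of the other events listed affects the running of the period under the stated rules.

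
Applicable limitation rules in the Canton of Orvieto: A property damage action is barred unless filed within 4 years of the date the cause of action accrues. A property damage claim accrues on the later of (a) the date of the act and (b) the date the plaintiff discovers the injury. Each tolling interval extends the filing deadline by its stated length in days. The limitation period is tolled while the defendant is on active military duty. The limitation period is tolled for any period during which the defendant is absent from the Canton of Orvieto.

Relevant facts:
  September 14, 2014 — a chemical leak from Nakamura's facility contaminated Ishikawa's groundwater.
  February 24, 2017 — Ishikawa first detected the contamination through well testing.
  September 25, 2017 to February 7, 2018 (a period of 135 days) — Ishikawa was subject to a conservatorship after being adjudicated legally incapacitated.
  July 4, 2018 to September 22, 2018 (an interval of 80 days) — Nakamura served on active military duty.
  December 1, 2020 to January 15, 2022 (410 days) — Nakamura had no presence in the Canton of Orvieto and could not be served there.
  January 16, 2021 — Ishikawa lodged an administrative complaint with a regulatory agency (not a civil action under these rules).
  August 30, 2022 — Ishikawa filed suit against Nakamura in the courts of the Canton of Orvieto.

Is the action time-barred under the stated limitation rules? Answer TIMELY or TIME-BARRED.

The claim accrued on February 24, 2017 — the later of the September 14, 2014 act and the February 24, 2017 discovery.
4 years from February 24, 2017 is February 24, 2021.
Because the defendant's active military service ran from July 4, 2018 to September 22, 2018, the deadline is extended by 80 days to May 15, 2021.
The defendant's absence from the jurisdiction from December 1, 2020 to January 15, 2022 tolled the period for 410 days, extending the deadline to June 29, 2022.
No stated provision tolls the period for the plaintiff's incapacity, so the interval from September 25, 2017 to February 7, 2018 has no effect on the deadline.
The other events in the timeline have no effect on the limitation period under the stated rules.
The August 30, 2022 filing falls after the June 29, 2022 deadline; the claim is time-barred.

TIME-BARRED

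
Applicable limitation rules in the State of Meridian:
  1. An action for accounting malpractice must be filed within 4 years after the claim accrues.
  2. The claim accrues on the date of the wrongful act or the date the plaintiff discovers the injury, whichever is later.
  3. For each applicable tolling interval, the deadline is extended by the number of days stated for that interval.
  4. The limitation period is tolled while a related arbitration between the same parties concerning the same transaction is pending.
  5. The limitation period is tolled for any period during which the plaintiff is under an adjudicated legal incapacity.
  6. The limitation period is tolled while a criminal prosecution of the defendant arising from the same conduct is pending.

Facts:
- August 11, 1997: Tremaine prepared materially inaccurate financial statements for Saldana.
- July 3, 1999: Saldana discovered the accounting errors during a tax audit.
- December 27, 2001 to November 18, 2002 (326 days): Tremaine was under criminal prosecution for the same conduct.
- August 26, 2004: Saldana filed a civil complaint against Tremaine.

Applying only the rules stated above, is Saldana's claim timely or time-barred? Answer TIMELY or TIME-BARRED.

TIME-BARRED

Because discovery on July 3, 1999 post-dates the August 11, 1997 act, accrual under the later-of rule falls on July 3, 1999.
The untolled deadline — 4 years after July 3, 1999 — is July 3, 2003.
The period was tolled for 326 days by the pending criminal prosecution (December 27, 2001 to November 18, 2002), pushing the deadline to May 24, 2004.
Filing on August 26, 2004 missed the May 24, 2004 deadline — the action is time-barred.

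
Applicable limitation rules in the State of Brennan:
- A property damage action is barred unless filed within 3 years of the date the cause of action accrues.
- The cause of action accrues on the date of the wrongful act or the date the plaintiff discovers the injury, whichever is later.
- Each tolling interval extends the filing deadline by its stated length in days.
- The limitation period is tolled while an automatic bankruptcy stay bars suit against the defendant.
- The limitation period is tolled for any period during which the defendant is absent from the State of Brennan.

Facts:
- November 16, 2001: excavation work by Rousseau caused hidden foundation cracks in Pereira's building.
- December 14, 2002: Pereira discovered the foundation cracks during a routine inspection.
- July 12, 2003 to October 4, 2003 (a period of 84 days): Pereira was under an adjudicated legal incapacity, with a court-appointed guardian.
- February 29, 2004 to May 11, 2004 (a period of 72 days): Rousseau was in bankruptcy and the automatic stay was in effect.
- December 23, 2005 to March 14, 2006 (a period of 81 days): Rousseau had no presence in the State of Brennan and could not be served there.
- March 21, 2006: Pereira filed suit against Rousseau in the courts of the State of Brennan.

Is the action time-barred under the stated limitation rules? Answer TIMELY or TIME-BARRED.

Taking the later of the act (November 16, 2001) and discovery (December 14, 2002), the claim accrued on December 14, 2002.
Adding the 3 years base period to December 14, 2002 gives a deadline of December 14, 2005, before any tolling.
Because the automatic bankruptcy stay ran from February 29, 2004 to May 11, 2004, the deadline is extended by 72 days to February 24, 2006.
The period was tolled for 81 days by the defendant's absence from the jurisdiction (December 23, 2005 to March 14, 2006), pushing the deadline to May 16, 2006.
Although the plaintiff's incapacity ran from July 12, 2003 to October 4, 2003, the stated rules do not make that a tolling event, so it is disregarded.
Pereira filed on March 21, 2006, before the May 16, 2006 deadline, so the action is timely.

TIMELY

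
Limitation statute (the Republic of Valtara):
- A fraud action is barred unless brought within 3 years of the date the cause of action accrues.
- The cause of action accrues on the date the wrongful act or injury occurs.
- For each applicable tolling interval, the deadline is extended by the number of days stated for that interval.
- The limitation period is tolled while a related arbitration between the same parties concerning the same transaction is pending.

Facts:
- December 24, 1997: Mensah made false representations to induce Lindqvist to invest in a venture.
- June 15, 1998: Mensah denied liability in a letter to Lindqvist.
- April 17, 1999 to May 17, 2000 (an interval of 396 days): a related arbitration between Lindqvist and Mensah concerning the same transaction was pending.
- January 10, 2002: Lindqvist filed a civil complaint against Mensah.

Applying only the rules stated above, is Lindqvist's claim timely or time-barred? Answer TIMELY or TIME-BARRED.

TIMELY

The limitation period began to run on December 24, 1997.
Adding the 3 years base period to December 24, 1997 gives a deadline of December 24, 2000, before any tolling.
The period was tolled for 396 days by the pending related arbitration (April 17, 1999 to May 17, 2000), pushing the deadline to January 24, 2002.
None of the other events listed affects the running of the period under the stated rules.
Filing on January 10, 2002 beat the January 24, 2002 deadline — the action is timely.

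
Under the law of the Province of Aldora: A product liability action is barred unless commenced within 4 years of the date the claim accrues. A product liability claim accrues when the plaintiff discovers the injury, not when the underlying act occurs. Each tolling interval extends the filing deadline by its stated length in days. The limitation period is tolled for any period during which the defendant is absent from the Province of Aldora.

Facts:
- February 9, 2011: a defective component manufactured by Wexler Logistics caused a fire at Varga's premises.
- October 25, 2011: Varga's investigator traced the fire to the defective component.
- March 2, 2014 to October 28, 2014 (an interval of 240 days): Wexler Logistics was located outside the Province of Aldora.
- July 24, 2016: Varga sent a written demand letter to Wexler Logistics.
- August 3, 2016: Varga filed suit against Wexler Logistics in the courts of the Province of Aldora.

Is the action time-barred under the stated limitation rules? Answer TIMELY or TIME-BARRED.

Under the discovery rule, the claim accrued on October 25, 2011, when Varga discovered the injury — not on the February 9, 2011 date of the underlying act.
The untolled deadline — 4 years after October 25, 2011 — is October 25, 2015.
The period was tolled for 240 days by the defendant's absence from the jurisdiction (March 2, 2014 to October 28, 2014), pushing the deadline to June 21, 2016.
The other events in the timeline have no effect on the limitation period under the stated rules.
Varga filed on August 3, 2016, after the June 21, 2016 deadline, so the action is time-barred.

TIME-BARRED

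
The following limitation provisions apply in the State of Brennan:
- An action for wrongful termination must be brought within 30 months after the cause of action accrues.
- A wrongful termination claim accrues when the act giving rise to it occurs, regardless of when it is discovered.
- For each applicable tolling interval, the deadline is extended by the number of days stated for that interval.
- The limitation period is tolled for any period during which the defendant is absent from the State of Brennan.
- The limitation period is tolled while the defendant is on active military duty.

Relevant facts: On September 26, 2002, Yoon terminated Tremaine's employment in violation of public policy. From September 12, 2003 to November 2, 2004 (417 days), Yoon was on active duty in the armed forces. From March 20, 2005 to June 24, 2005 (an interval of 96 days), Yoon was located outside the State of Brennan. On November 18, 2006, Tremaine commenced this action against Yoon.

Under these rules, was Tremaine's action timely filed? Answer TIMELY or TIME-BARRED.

TIME-BARRED

The claim accrued on September 26, 2002, when the wrongful act occurred.
30 months from September 26, 2002 is March 26, 2005.
Because the defendant's active military service ran from September 12, 2003 to November 2, 2004, the deadline is extended by 417 days to May 17, 2006.
The defendant's absence from the jurisdiction from March 20, 2005 to June 24, 2005 tolled the period for 96 days, extending the deadline to August 21, 2006.
Filing on November 18, 2006 missed the August 21, 2006 deadline — the action is time-barred.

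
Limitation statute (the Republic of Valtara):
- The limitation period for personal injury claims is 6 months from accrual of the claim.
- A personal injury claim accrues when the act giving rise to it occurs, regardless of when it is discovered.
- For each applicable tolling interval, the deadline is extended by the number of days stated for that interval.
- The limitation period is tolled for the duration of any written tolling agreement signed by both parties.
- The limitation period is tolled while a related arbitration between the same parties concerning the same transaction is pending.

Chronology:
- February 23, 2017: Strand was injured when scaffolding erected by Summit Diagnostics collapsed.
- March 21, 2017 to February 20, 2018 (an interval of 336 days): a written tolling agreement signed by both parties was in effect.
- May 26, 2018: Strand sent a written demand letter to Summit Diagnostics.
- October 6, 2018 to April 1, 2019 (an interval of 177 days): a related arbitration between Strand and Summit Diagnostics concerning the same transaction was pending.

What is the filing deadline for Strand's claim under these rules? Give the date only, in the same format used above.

The claim accrued on February 23, 2017, when the wrongful act occurred.
The untolled deadline — 6 months after February 23, 2017 — is August 23, 2017.
The written tolling agreement from March 21, 2017 to February 20, 2018 tolled the period for 336 days, extending the deadline to July 25, 2018.
The pending related arbitration from October 6, 2018 to April 1, 2019 began after the period had already run on July 25, 2018, so it has no tolling effect.
The other events in the timeline have no effect on the limitation period under the stated rules.

July 25, 2018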